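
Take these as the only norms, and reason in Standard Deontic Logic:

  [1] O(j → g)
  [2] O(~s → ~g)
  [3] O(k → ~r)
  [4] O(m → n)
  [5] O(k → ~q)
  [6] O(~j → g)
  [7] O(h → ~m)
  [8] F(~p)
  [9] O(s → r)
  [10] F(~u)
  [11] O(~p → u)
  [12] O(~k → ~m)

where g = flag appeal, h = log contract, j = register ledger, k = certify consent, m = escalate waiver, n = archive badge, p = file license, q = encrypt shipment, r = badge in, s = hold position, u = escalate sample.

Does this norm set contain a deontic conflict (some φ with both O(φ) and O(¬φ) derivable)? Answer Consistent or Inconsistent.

Consistent

Premise 11 is O(~p → u); even if O(u) held, inferring O(~p) would be affirming the consequent — invalid.
So O(~p) is not derivable, and the apparent clash with O(p) does not arise.
A world satisfying every obligation exists (e.g. g=true, h=false, j=false, k=false, m=false, n=false, p=true, q=false, r=true, s=true, u=true); no atom is both obligatory and forbidden, so the set is consistent.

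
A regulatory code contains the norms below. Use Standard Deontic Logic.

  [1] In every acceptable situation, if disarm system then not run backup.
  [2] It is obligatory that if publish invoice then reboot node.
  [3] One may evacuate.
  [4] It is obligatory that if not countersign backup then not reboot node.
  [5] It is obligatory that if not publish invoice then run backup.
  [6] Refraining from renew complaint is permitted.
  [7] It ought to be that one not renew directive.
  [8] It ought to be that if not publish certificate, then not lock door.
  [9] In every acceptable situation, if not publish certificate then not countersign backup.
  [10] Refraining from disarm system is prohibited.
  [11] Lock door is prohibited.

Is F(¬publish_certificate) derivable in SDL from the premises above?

Yes

F(¬disarm_system) at premise 10 means O(disarm_system).
Applying K to premise 1 (O(disarm_system → ¬run_backup)) and O(disarm_system) yields O(¬run_backup).
The contrapositive of premise 5 (O(¬publish_invoice → run_backup)) is O(¬run_backup → publish_invoice), and O(¬run_backup) is already established, so O(publish_invoice).
Applying K to premise 2 (O(publish_invoice → reboot_node)) and O(publish_invoice) yields O(reboot_node).
Premise 4 is O(¬countersign_backup → ¬reboot_node); contrapositively O(reboot_node → countersign_backup). Since O(reboot_node) holds, K gives O(countersign_backup).
Premise 9, O(¬publish_certificate → ¬countersign_backup), contraposes to O(countersign_backup → publish_certificate); with O(countersign_backup) we get O(publish_certificate).
Premises 3, 6, 7, 8, 11 do not contribute to this derivation.
So O(publish_certificate) holds, i.e. F(¬publish_certificate). The claim follows.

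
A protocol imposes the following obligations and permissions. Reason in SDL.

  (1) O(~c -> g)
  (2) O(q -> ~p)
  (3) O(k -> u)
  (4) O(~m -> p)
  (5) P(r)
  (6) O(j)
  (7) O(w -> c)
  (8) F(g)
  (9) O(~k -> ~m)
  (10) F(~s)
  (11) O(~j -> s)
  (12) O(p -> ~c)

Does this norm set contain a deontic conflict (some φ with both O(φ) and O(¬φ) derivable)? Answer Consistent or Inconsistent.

Consistent

Premise 11 is O(~j -> s); even if O(s) held, inferring O(~j) would be affirming the consequent — invalid.
So O(~j) is not derivable, and the apparent clash with O(j) does not arise.
A world satisfying every obligation exists (e.g. c=true, g=false, j=true, k=true, m=true, p=false, q=false, r=false, s=true, u=true, w=false); no atom is both obligatory and forbidden, so the set is consistent.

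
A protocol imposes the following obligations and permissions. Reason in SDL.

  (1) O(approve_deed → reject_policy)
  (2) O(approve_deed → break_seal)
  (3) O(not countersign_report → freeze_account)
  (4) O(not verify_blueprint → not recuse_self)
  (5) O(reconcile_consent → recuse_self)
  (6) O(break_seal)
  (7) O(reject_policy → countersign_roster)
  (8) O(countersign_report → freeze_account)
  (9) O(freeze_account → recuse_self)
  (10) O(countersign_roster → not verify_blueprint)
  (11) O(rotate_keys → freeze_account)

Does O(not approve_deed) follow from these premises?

Yes

By case analysis on countersign_report: premise 8 gives O(countersign_report → freeze_account) and premise 3 gives O(not countersign_report → freeze_account), so O(freeze_account) either way.
With premise 9, O(freeze_account → recuse_self), the K-axiom yields O(recuse_self).
The contrapositive of premise 4 (O(not verify_blueprint → not recuse_self)) is O(recuse_self → verify_blueprint), and O(recuse_self) is already established, so O(verify_blueprint).
Premise 10 is O(countersign_roster → not verify_blueprint); contrapositively O(verify_blueprint → not countersign_roster). Since O(verify_blueprint) holds, K gives O(not countersign_roster).
Premise 7 is O(reject_policy → countersign_roster); contrapositively O(not countersign_roster → not reject_policy). Since O(not countersign_roster) holds, K gives O(not reject_policy).
Premise 1, O(approve_deed → reject_policy), contraposes to O(not reject_policy → not approve_deed); with O(not reject_policy) we get O(not approve_deed).
Premises 2, 5, 6, 11 do not contribute to this derivation.
So O(not approve_deed) follows.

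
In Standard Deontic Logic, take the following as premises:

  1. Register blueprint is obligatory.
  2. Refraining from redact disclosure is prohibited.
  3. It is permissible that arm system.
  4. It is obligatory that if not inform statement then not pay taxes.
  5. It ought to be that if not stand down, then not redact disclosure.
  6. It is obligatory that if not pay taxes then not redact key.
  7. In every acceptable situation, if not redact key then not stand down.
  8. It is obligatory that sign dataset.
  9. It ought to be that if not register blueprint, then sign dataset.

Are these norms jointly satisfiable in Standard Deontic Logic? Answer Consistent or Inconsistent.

Premise 9 is O(¬register_blueprint → sign_dataset); even if O(sign_dataset) held, inferring O(¬register_blueprint) would be affirming the consequent — invalid.
So O(¬register_blueprint) is not derivable, and the apparent clash with O(register_blueprint) does not arise.
A world satisfying every obligation exists (e.g. arm_system=false, inform_statement=true, pay_taxes=true, redact_disclosure=true, redact_key=true, register_blueprint=true, sign_dataset=true, stand_down=true); no atom is both obligatory and forbidden, so the set is consistent.

Consistent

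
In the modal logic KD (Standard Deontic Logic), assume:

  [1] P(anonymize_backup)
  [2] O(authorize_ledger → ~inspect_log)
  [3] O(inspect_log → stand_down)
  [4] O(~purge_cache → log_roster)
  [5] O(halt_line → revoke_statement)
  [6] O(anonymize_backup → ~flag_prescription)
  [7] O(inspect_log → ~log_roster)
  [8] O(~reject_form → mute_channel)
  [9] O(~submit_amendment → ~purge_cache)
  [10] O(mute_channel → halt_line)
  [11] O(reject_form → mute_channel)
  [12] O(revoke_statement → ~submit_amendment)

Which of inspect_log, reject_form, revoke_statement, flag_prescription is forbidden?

inspect_log

Premises 11 and 8 cover both cases: O(reject_form → mute_channel) and O(~reject_form → mute_channel). Since reject_form ∨ ~reject_form is a tautology, O(mute_channel) follows.
Applying K to premise 10 (O(mute_channel → halt_line)) and O(mute_channel) yields O(halt_line).
From O(halt_line) and premise 5, O(halt_line → revoke_statement), we obtain O(revoke_statement).
With premise 12, O(revoke_statement → ~submit_amendment), the K-axiom yields O(~submit_amendment).
Applying K to premise 9 (O(~submit_amendment → ~purge_cache)) and O(~submit_amendment) yields O(~purge_cache).
Applying K to premise 4 (O(~purge_cache → log_roster)) and O(~purge_cache) yields O(log_roster).
The contrapositive of premise 7 (O(inspect_log → ~log_roster)) is O(log_roster → ~inspect_log), and O(log_roster) is already established, so O(~inspect_log).
So O(~inspect_log) holds, i.e. inspect_log is forbidden. None of the other listed options is forbidden under the premises.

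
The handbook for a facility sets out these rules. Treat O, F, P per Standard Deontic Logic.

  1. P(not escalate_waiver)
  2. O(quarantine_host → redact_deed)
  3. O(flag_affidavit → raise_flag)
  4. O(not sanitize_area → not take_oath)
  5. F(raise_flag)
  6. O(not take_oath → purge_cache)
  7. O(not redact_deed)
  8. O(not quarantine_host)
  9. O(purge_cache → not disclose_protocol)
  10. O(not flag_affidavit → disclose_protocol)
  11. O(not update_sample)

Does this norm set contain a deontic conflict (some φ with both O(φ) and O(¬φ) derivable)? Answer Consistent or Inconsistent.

Premise 2 is O(quarantine_host → redact_deed), but O(quarantine_host) is not derivable from the premises, so it does not yield O(redact_deed).
So O(redact_deed) is not derivable, and the apparent clash with O(not redact_deed) does not arise.
A world satisfying every obligation exists (e.g. disclose_protocol=true, escalate_waiver=false, flag_affidavit=false, purge_cache=false, quarantine_host=false, raise_flag=false, redact_deed=false, sanitize_area=true, take_oath=true, update_sample=false); no atom is both obligatory and forbidden, so the set is consistent.

Consistent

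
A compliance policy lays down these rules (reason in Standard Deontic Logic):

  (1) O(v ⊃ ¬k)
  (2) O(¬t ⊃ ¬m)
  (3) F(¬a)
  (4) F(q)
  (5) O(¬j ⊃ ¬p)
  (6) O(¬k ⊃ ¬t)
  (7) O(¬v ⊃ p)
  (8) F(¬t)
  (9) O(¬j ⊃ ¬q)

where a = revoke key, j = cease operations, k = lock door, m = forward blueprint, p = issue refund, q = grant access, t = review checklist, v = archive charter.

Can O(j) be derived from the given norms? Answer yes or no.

Yes

F(¬t) at premise 8 means O(t).
The contrapositive of premise 6 (O(¬k ⊃ ¬t)) is O(t ⊃ k), and O(t) is already established, so O(k).
The contrapositive of premise 1 (O(v ⊃ ¬k)) is O(k ⊃ ¬v), and O(k) is already established, so O(¬v).
From O(¬v) and premise 7, O(¬v ⊃ p), we obtain O(p).
Premise 5 is O(¬j ⊃ ¬p); contrapositively O(p ⊃ j). Since O(p) holds, K gives O(j).
Premises 2, 3, 4, 9 do not contribute to this derivation.
So O(j) follows.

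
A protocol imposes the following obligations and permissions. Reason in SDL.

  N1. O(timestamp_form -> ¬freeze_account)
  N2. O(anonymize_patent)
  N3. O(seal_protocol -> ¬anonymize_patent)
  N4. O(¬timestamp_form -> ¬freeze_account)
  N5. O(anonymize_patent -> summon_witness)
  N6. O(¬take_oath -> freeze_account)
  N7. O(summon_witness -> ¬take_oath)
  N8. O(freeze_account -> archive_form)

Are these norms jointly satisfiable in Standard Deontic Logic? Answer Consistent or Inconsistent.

By case analysis on ¬timestamp_form: premise 4 gives O(¬timestamp_form -> ¬freeze_account) and premise 1 gives O(timestamp_form -> ¬freeze_account), so O(¬freeze_account) either way.
Premise 6, O(¬take_oath -> freeze_account), contraposes to O(¬freeze_account -> take_oath); with O(¬freeze_account) we get O(take_oath).
The contrapositive of premise 7 (O(summon_witness -> ¬take_oath)) is O(take_oath -> ¬summon_witness), and O(take_oath) is already established, so O(¬summon_witness).
Premise 5 is O(anonymize_patent -> summon_witness); contrapositively O(¬summon_witness -> ¬anonymize_patent). Since O(¬summon_witness) holds, K gives O(¬anonymize_patent).
However, premise 2 gives O(anonymize_patent).
We now have both O(¬anonymize_patent) and O(anonymize_patent) — anonymize_patent is simultaneously obligatory and forbidden, violating the D-axiom.

Inconsistent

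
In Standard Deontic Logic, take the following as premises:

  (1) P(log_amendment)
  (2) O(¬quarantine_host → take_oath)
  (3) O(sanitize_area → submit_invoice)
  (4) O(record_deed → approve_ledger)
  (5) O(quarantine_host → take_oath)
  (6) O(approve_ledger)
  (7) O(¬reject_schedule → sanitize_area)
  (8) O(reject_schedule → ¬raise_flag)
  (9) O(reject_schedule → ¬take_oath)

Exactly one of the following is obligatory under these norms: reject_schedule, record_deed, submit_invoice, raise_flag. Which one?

submit_invoice

Premises 5 and 2 are O(quarantine_host → take_oath) and O(¬quarantine_host → take_oath); every ideal world satisfies quarantine_host or ¬quarantine_host, so in either case take_oath holds — hence O(take_oath).
The contrapositive of premise 9 (O(reject_schedule → ¬take_oath)) is O(take_oath → ¬reject_schedule), and O(take_oath) is already established, so O(¬reject_schedule).
Premise 7 is O(¬reject_schedule → sanitize_area); since O(¬reject_schedule), deontic closure gives O(sanitize_area).
Premise 3 is O(sanitize_area → submit_invoice); since O(sanitize_area), deontic closure gives O(submit_invoice).
So O(submit_invoice) holds — submit_invoice is obligatory. None of the other listed options is made obligatory by any chain of premises.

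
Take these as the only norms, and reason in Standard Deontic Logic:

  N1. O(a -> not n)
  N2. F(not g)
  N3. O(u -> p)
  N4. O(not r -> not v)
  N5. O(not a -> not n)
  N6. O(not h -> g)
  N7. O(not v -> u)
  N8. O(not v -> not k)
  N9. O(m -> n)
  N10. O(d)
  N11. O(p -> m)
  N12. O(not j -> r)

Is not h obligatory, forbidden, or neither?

Premise 6 is O(not h -> g); even if O(g) held, inferring O(not h) would be affirming the consequent — invalid.
No premise or chain of K-axiom applications forces O(not h), and none forces O(h). So not h is neither obligatory nor forbidden under these norms.

Neither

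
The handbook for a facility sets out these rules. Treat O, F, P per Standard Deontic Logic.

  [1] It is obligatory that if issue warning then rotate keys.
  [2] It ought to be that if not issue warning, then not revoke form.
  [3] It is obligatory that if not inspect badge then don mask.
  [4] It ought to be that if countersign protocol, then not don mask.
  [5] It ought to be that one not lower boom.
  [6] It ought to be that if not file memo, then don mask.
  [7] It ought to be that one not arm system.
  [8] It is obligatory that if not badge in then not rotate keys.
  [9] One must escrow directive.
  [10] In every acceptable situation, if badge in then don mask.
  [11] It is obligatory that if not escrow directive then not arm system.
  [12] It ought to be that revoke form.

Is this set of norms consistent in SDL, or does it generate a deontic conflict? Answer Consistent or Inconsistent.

Consistent

Premise 11 is O(¬escrow_directive → ¬arm_system); even if O(¬arm_system) held, inferring O(¬escrow_directive) would be affirming the consequent — invalid.
So O(¬escrow_directive) is not derivable, and the apparent clash with O(escrow_directive) does not arise.
A world satisfying every obligation exists (e.g. arm_system=false, badge_in=true, countersign_protocol=false, don_mask=true, escrow_directive=true, file_memo=false, inspect_badge=false, issue_warning=true, lower_boom=false, revoke_form=true, rotate_keys=true); no atom is both obligatory and forbidden, so the set is consistent.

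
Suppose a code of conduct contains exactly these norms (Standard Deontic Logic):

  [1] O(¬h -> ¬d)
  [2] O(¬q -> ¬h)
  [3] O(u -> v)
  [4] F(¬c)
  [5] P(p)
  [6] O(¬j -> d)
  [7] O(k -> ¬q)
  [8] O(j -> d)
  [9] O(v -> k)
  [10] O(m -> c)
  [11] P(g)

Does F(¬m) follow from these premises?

No

Premise 10 is O(m -> c); even if O(c) held, inferring O(m) would be affirming the consequent — invalid.
No other premise forces O(m). An ideal world satisfying every premise can still have ¬m true, so F(¬m) is not derivable.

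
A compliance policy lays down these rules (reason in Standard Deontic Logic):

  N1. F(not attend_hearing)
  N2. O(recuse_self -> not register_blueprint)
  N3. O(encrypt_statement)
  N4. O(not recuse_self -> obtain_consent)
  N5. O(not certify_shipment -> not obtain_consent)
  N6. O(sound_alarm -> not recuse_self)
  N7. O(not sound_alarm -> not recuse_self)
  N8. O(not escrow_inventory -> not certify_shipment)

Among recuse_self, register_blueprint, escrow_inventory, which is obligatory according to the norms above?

Premises 6 and 7 cover both cases: O(sound_alarm -> not recuse_self) and O(not sound_alarm -> not recuse_self). Since sound_alarm ∨ not sound_alarm is a tautology, O(not recuse_self) follows.
Premise 4 is O(not recuse_self -> obtain_consent); since O(not recuse_self), deontic closure gives O(obtain_consent).
Premise 5, O(not certify_shipment -> not obtain_consent), contraposes to O(obtain_consent -> certify_shipment); with O(obtain_consent) we get O(certify_shipment).
The contrapositive of premise 8 (O(not escrow_inventory -> not certify_shipment)) is O(certify_shipment -> escrow_inventory), and O(certify_shipment) is already established, so O(escrow_inventory).
So O(escrow_inventory) holds — escrow_inventory is obligatory. None of the other listed options is made obligatory by any chain of premises.

escrow_inventory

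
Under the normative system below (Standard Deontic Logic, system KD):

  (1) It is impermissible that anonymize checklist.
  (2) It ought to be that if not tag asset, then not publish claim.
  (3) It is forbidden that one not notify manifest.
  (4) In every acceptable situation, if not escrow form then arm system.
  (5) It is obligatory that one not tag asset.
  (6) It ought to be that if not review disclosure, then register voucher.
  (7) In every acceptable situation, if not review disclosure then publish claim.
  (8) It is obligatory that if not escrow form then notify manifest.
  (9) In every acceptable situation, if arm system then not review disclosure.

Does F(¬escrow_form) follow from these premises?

Yes

From premise 5 we have O(¬tag_asset).
From O(¬tag_asset) and premise 2, O(¬tag_asset → ¬publish_claim), we obtain O(¬publish_claim).
Premise 7 is O(¬review_disclosure → publish_claim); contrapositively O(¬publish_claim → review_disclosure). Since O(¬publish_claim) holds, K gives O(review_disclosure).
Premise 9 is O(arm_system → ¬review_disclosure); contrapositively O(review_disclosure → ¬arm_system). Since O(review_disclosure) holds, K gives O(¬arm_system).
The contrapositive of premise 4 (O(¬escrow_form → arm_system)) is O(¬arm_system → escrow_form), and O(¬arm_system) is already established, so O(escrow_form).
Premises 1, 3, 6, 8 do not contribute to this derivation.
So O(escrow_form) holds, i.e. F(¬escrow_form). The claim follows.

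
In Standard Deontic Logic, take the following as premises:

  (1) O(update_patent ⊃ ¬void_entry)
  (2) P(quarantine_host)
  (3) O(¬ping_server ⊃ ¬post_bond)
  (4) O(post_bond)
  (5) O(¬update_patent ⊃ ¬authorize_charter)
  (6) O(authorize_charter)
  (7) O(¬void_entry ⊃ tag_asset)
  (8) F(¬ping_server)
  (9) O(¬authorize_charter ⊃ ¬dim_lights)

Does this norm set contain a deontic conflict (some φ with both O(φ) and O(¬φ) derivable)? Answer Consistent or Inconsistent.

Premise 3 is O(¬ping_server ⊃ ¬post_bond), but O(¬ping_server) is not derivable from the premises, so it does not yield O(¬post_bond).
So O(¬post_bond) is not derivable, and the apparent clash with O(post_bond) does not arise.
A world satisfying every obligation exists (e.g. authorize_charter=true, dim_lights=false, ping_server=true, post_bond=true, quarantine_host=false, tag_asset=true, update_patent=true, void_entry=false); no atom is both obligatory and forbidden, so the set is consistent.

Consistent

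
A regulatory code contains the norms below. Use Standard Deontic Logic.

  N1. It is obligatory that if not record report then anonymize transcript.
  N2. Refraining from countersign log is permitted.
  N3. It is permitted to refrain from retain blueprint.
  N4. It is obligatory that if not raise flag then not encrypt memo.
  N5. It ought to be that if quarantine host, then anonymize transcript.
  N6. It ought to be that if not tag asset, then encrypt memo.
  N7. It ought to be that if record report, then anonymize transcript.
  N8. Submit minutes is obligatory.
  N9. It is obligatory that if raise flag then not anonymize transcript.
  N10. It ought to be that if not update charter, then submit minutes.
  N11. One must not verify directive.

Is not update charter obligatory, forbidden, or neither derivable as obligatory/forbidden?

Premise 10 is O(¬update_charter → submit_minutes); even if O(submit_minutes) held, inferring O(¬update_charter) would be affirming the consequent — invalid.
No premise or chain of K-axiom applications forces O(¬update_charter), and none forces O(update_charter). So ¬update_charter is neither obligatory nor forbidden under these norms.

Neither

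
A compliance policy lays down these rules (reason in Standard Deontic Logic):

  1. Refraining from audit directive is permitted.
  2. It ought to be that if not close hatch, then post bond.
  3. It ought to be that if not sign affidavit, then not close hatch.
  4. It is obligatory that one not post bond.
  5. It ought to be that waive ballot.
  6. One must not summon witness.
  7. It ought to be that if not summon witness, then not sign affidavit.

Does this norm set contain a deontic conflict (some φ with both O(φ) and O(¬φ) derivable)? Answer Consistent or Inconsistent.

Inconsistent

From premise 4 we have O(¬post_bond).
Premise 2 is O(¬close_hatch → post_bond); contrapositively O(¬post_bond → close_hatch). Since O(¬post_bond) holds, K gives O(close_hatch).
The contrapositive of premise 3 (O(¬sign_affidavit → ¬close_hatch)) is O(close_hatch → sign_affidavit), and O(close_hatch) is already established, so O(sign_affidavit).
Premise 7 is O(¬summon_witness → ¬sign_affidavit); contrapositively O(sign_affidavit → summon_witness). Since O(sign_affidavit) holds, K gives O(summon_witness).
But premise 6, F(summon_witness), means O(¬summon_witness).
We now have both O(summon_witness) and O(¬summon_witness) — summon_witness is simultaneously obligatory and forbidden, violating the D-axiom.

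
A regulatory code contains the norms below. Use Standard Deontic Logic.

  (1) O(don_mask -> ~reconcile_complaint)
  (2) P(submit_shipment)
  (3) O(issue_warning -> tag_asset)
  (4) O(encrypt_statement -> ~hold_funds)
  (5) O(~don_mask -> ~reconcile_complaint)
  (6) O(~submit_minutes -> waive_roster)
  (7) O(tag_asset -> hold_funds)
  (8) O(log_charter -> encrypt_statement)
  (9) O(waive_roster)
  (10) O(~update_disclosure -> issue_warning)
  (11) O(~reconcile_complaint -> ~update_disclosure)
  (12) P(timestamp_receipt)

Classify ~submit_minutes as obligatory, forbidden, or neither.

Premise 6 is O(~submit_minutes -> waive_roster); even if O(waive_roster) held, inferring O(~submit_minutes) would be affirming the consequent — invalid.
No premise or chain of K-axiom applications forces O(~submit_minutes), and none forces O(submit_minutes). So ~submit_minutes is neither obligatory nor forbidden under these norms.

Neither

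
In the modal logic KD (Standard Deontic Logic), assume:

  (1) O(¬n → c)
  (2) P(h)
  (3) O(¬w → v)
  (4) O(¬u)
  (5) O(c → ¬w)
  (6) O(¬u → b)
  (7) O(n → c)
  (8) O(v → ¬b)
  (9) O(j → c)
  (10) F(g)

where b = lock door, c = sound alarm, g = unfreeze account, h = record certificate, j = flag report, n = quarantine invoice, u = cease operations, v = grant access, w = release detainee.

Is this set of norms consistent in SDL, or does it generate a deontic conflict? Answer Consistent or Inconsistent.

Inconsistent

Premises 1 and 7 cover both cases: O(¬n → c) and O(n → c). Since ¬n ∨ n is a tautology, O(c) follows.
Premise 5 is O(c → ¬w); since O(c), deontic closure gives O(¬w).
Applying K to premise 3 (O(¬w → v)) and O(¬w) yields O(v).
With premise 8, O(v → ¬b), the K-axiom yields O(¬b).
Premise 6 is O(¬u → b); contrapositively O(¬b → u). Since O(¬b) holds, K gives O(u).
Yet premise 4 states O(¬u).
We now have both O(u) and O(¬u) — u is simultaneously obligatory and forbidden, violating the D-axiom.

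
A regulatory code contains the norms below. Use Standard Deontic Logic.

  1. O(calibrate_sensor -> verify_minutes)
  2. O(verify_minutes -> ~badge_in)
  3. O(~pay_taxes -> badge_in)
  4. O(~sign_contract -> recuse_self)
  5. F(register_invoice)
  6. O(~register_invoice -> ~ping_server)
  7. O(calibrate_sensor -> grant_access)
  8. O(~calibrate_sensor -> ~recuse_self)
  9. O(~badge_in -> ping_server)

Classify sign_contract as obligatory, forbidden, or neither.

Obligatory

F(register_invoice) at premise 5 means O(~register_invoice).
With premise 6, O(~register_invoice -> ~ping_server), the K-axiom yields O(~ping_server).
Premise 9, O(~badge_in -> ping_server), contraposes to O(~ping_server -> badge_in); with O(~ping_server) we get O(badge_in).
The contrapositive of premise 2 (O(verify_minutes -> ~badge_in)) is O(badge_in -> ~verify_minutes), and O(badge_in) is already established, so O(~verify_minutes).
The contrapositive of premise 1 (O(calibrate_sensor -> verify_minutes)) is O(~verify_minutes -> ~calibrate_sensor), and O(~verify_minutes) is already established, so O(~calibrate_sensor).
From O(~calibrate_sensor) and premise 8, O(~calibrate_sensor -> ~recuse_self), we obtain O(~recuse_self).
Premise 4 is O(~sign_contract -> recuse_self); contrapositively O(~recuse_self -> sign_contract). Since O(~recuse_self) holds, K gives O(sign_contract).
Premises 3, 7 do not contribute to this derivation.
Hence sign_contract is obligatory.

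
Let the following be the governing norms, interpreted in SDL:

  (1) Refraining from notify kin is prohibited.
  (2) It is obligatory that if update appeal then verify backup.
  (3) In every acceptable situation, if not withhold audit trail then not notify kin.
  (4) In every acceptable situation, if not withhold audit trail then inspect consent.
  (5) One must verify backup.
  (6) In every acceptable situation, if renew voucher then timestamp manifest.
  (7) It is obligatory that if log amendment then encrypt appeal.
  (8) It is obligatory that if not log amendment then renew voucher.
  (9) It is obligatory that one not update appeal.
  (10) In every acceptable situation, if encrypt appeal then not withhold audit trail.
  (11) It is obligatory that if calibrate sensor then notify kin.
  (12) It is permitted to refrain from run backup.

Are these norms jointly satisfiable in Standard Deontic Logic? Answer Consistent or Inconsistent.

Premise 2 is O(update_appeal → verify_backup); even if O(verify_backup) held, inferring O(update_appeal) would be affirming the consequent — invalid.
So O(update_appeal) is not derivable, and the apparent clash with O(¬update_appeal) does not arise.
A world satisfying every obligation exists (e.g. calibrate_sensor=false, encrypt_appeal=false, inspect_consent=false, log_amendment=false, notify_kin=true, renew_voucher=true, run_backup=false, timestamp_manifest=true, update_appeal=false, verify_backup=true, withhold_audit_trail=true); no atom is both obligatory and forbidden, so the set is consistent.

Consistent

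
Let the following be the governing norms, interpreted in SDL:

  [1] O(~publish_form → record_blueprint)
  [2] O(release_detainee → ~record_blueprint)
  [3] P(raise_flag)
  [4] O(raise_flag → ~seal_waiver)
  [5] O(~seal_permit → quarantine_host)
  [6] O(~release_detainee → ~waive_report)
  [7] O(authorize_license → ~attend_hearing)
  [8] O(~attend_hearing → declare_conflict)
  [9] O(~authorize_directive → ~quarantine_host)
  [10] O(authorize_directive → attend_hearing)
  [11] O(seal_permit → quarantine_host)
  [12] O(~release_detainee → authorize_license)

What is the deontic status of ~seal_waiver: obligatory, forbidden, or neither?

Neither

Premise 4 is O(raise_flag → ~seal_waiver), but O(raise_flag) is not derivable from the premises (the permission P(raise_flag) asserts only ~O(~raise_flag), not O(raise_flag)), so it does not yield O(~seal_waiver).
No premise or chain of K-axiom applications forces O(~seal_waiver), and none forces O(seal_waiver). So ~seal_waiver is neither obligatory nor forbidden under these norms.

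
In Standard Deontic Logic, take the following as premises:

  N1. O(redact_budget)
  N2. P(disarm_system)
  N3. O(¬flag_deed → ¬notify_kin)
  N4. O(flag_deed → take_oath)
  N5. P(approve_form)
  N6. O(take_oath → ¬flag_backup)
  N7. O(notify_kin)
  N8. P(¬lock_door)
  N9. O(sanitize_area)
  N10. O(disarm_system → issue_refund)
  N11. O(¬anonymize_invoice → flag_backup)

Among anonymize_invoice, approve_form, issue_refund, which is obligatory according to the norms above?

anonymize_invoice

Premise 7 states O(notify_kin) outright.
The contrapositive of premise 3 (O(¬flag_deed → ¬notify_kin)) is O(notify_kin → flag_deed), and O(notify_kin) is already established, so O(flag_deed).
Premise 4 is O(flag_deed → take_oath); since O(flag_deed), deontic closure gives O(take_oath).
Applying K to premise 6 (O(take_oath → ¬flag_backup)) and O(take_oath) yields O(¬flag_backup).
Premise 11 is O(¬anonymize_invoice → flag_backup); contrapositively O(¬flag_backup → anonymize_invoice). Since O(¬flag_backup) holds, K gives O(anonymize_invoice).
So O(anonymize_invoice) holds — anonymize_invoice is obligatory. None of the other listed options is made obligatory by any chain of premises.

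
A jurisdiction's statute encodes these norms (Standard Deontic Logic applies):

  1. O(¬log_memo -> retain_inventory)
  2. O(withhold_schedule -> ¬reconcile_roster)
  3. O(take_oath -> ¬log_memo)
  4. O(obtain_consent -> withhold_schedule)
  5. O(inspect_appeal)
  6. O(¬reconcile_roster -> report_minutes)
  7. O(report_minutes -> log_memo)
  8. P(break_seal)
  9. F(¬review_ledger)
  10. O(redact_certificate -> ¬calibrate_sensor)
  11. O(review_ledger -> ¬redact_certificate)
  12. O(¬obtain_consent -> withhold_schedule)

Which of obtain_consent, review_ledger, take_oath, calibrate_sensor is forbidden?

By case analysis on obtain_consent: premise 4 gives O(obtain_consent -> withhold_schedule) and premise 12 gives O(¬obtain_consent -> withhold_schedule), so O(withhold_schedule) either way.
Premise 2 is O(withhold_schedule -> ¬reconcile_roster); since O(withhold_schedule), deontic closure gives O(¬reconcile_roster).
With premise 6, O(¬reconcile_roster -> report_minutes), the K-axiom yields O(report_minutes).
From O(report_minutes) and premise 7, O(report_minutes -> log_memo), we obtain O(log_memo).
The contrapositive of premise 3 (O(take_oath -> ¬log_memo)) is O(log_memo -> ¬take_oath), and O(log_memo) is already established, so O(¬take_oath).
So O(¬take_oath) holds, i.e. take_oath is forbidden. None of the other listed options is forbidden under the premises.

take_oath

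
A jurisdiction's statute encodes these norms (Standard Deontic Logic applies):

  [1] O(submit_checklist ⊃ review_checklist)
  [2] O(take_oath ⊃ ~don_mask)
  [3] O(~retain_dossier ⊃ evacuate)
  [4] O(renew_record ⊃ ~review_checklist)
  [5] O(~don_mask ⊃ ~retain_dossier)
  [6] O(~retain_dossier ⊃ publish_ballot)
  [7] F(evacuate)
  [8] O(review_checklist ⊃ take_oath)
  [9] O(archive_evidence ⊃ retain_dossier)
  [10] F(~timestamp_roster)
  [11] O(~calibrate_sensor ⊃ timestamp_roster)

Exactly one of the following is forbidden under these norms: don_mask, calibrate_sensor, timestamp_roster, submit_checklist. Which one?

Premise 7, F(evacuate), is equivalent to O(~evacuate).
Premise 3 is O(~retain_dossier ⊃ evacuate); contrapositively O(~evacuate ⊃ retain_dossier). Since O(~evacuate) holds, K gives O(retain_dossier).
Premise 5, O(~don_mask ⊃ ~retain_dossier), contraposes to O(retain_dossier ⊃ don_mask); with O(retain_dossier) we get O(don_mask).
The contrapositive of premise 2 (O(take_oath ⊃ ~don_mask)) is O(don_mask ⊃ ~take_oath), and O(don_mask) is already established, so O(~take_oath).
Premise 8 is O(review_checklist ⊃ take_oath); contrapositively O(~take_oath ⊃ ~review_checklist). Since O(~take_oath) holds, K gives O(~review_checklist).
Premise 1 is O(submit_checklist ⊃ review_checklist); contrapositively O(~review_checklist ⊃ ~submit_checklist). Since O(~review_checklist) holds, K gives O(~submit_checklist).
So O(~submit_checklist) holds, i.e. submit_checklist is forbidden. None of the other listed options is forbidden under the premises.

submit_checklist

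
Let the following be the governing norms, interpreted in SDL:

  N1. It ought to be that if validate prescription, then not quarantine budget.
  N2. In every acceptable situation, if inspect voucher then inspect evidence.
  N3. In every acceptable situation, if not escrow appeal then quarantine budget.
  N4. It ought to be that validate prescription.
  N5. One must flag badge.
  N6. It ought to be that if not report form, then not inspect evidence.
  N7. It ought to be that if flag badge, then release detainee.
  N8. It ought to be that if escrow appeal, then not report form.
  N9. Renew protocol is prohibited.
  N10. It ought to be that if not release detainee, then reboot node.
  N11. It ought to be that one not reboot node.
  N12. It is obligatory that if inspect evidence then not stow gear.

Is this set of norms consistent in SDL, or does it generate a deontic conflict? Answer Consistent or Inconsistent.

Premise 10 is O(¬release_detainee → reboot_node), but O(¬release_detainee) is not derivable from the premises, so it does not yield O(reboot_node).
So O(reboot_node) is not derivable, and the apparent clash with O(¬reboot_node) does not arise.
A world satisfying every obligation exists (e.g. escrow_appeal=true, flag_badge=true, inspect_evidence=false, inspect_voucher=false, quarantine_budget=false, reboot_node=false, release_detainee=true, renew_protocol=false, report_form=false, stow_gear=false, validate_prescription=true); no atom is both obligatory and forbidden, so the set is consistent.

Consistent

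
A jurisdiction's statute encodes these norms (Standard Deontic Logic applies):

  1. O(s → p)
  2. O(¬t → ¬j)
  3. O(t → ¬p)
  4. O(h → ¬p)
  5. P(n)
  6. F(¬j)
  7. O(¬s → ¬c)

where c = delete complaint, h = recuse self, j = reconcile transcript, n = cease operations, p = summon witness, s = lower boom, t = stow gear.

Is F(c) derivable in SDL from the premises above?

F(¬j) at premise 6 means O(j).
The contrapositive of premise 2 (O(¬t → ¬j)) is O(j → t), and O(j) is already established, so O(t).
From O(t) and premise 3, O(t → ¬p), we obtain O(¬p).
The contrapositive of premise 1 (O(s → p)) is O(¬p → ¬s), and O(¬p) is already established, so O(¬s).
Applying K to premise 7 (O(¬s → ¬c)) and O(¬s) yields O(¬c).
Premises 4, 5 do not contribute to this derivation.
So O(¬c) holds, i.e. F(c). The claim follows.

Yes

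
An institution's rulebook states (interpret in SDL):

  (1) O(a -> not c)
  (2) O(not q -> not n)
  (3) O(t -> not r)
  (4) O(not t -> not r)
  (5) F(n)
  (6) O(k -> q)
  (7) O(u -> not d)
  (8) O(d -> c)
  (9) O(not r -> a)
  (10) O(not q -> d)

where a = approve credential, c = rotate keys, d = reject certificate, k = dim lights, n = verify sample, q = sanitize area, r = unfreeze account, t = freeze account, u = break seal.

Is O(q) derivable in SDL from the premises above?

Yes

By case analysis on t: premise 3 gives O(t -> not r) and premise 4 gives O(not t -> not r), so O(not r) either way.
With premise 9, O(not r -> a), the K-axiom yields O(a).
Premise 1 is O(a -> not c); since O(a), deontic closure gives O(not c).
Premise 8, O(d -> c), contraposes to O(not c -> not d); with O(not c) we get O(not d).
Premise 10 is O(not q -> d); contrapositively O(not d -> q). Since O(not d) holds, K gives O(q).
Premises 2, 5, 6, 7 do not contribute to this derivation.
So O(q) follows.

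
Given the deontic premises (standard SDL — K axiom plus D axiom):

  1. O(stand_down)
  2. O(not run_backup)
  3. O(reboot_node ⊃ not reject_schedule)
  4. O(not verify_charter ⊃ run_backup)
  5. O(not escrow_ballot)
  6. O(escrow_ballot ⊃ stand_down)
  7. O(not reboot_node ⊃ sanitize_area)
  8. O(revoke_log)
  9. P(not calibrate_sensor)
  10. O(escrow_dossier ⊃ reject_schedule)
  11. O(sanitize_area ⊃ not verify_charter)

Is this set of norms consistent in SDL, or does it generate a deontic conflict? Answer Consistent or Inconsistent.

Premise 6 is O(escrow_ballot ⊃ stand_down); even if O(stand_down) held, inferring O(escrow_ballot) would be affirming the consequent — invalid.
So O(escrow_ballot) is not derivable, and the apparent clash with O(not escrow_ballot) does not arise.
A world satisfying every obligation exists (e.g. calibrate_sensor=false, escrow_ballot=false, escrow_dossier=false, reboot_node=true, reject_schedule=false, revoke_log=true, run_backup=false, sanitize_area=false, stand_down=true, verify_charter=true); no atom is both obligatory and forbidden, so the set is consistent.

Consistent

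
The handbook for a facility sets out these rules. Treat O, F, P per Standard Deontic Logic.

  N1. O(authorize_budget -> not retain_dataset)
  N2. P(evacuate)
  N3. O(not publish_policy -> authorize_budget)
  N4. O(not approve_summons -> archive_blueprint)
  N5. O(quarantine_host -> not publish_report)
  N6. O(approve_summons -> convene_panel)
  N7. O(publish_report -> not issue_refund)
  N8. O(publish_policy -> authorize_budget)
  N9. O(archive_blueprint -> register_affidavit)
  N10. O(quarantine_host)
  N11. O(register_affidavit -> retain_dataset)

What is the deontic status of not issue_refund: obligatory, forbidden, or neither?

Premise 7 is O(publish_report -> not issue_refund), but O(publish_report) is not derivable from the premises, so it does not yield O(not issue_refund).
No premise or chain of K-axiom applications forces O(not issue_refund), and none forces O(issue_refund). So not issue_refund is neither obligatory nor forbidden under these norms.

Neither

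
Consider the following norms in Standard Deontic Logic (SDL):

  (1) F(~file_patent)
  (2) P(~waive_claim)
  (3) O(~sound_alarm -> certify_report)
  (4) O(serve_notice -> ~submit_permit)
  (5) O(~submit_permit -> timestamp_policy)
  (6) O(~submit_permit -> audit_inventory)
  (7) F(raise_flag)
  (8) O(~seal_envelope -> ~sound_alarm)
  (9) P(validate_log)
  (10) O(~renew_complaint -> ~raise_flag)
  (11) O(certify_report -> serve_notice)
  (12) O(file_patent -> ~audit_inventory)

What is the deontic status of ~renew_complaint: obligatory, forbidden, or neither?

Premise 10 is O(~renew_complaint -> ~raise_flag); even if O(~raise_flag) held, inferring O(~renew_complaint) would be affirming the consequent — invalid.
No premise or chain of K-axiom applications forces O(~renew_complaint), and none forces O(renew_complaint). So ~renew_complaint is neither obligatory nor forbidden under these norms.

Neither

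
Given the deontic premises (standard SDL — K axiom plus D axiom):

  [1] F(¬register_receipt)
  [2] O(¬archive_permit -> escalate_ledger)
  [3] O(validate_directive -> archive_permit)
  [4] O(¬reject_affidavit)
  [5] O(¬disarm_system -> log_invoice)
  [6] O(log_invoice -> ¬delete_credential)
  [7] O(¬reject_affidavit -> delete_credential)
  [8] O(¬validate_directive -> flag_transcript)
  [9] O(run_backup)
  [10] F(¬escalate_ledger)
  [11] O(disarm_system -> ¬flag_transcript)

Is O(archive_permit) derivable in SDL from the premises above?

From premise 4 we have O(¬reject_affidavit).
Premise 7 is O(¬reject_affidavit -> delete_credential); since O(¬reject_affidavit), deontic closure gives O(delete_credential).
Premise 6 is O(log_invoice -> ¬delete_credential); contrapositively O(delete_credential -> ¬log_invoice). Since O(delete_credential) holds, K gives O(¬log_invoice).
Premise 5 is O(¬disarm_system -> log_invoice); contrapositively O(¬log_invoice -> disarm_system). Since O(¬log_invoice) holds, K gives O(disarm_system).
Applying K to premise 11 (O(disarm_system -> ¬flag_transcript)) and O(disarm_system) yields O(¬flag_transcript).
The contrapositive of premise 8 (O(¬validate_directive -> flag_transcript)) is O(¬flag_transcript -> validate_directive), and O(¬flag_transcript) is already established, so O(validate_directive).
From O(validate_directive) and premise 3, O(validate_directive -> archive_permit), we obtain O(archive_permit).
Premises 1, 2, 9, 10 do not contribute to this derivation.
So O(archive_permit) follows.

Yes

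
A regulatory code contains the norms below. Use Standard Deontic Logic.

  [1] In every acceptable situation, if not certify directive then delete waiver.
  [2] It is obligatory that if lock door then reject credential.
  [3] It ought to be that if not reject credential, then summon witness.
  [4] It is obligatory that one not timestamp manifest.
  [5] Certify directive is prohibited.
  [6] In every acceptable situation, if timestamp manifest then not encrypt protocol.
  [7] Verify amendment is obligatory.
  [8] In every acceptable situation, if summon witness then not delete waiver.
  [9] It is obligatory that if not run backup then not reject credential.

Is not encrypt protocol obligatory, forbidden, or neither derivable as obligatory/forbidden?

Premise 6 is O(timestamp_manifest → ¬encrypt_protocol), but O(timestamp_manifest) is not derivable from the premises, so it does not yield O(¬encrypt_protocol).
No premise or chain of K-axiom applications forces O(¬encrypt_protocol), and none forces O(encrypt_protocol). So ¬encrypt_protocol is neither obligatory nor forbidden under these norms.

Neither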